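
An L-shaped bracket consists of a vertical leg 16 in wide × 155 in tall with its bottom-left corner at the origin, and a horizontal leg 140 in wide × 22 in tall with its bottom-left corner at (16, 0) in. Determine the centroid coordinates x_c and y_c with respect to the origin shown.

vertical leg: A = 16 × 155 = 2480.00, centroid at (8.00, 77.50).
horizontal leg: A = 140 × 22 = 3080.00, centroid at (86.00, 11.00).
ΣA = 5560.00 in², ΣAx_c = 284720.00 in³, ΣAy_c = 226080.00 in³.
x_c = 284720.00/5560.00 = 51.21 in; y_c = 226080.00/5560.00 = 40.66 in.

x_c = 51.21 in, y_c = 40.66 in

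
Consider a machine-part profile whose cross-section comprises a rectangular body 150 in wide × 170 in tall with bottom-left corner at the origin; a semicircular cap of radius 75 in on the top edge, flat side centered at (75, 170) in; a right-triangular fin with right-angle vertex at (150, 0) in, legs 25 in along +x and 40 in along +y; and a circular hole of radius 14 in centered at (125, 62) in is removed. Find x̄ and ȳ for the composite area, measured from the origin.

rectangular body: A = 150 × 170 = 25500.00, centroid at (75.00, 85.00).
semicircular top: A = ½π·75² = 8835.73, centroid at (75.00, 201.83).
triangular fin: A = ½·25·40 = 500.00, centroid at (158.33, 13.33).
hole: A = −π·14² = -615.75, centroid at (125.00, 62.00).
ΣA = 34219.98 in²
ΣAx̄ = (25500.00)(75.00) + (8835.73)(75.00) + (500.00)(158.33) + (-615.75)(125.00) = 2577377.35 in³
ΣAȳ = (25500.00)(85.00) + (8835.73)(201.83) + (500.00)(13.33) + (-615.75)(62.00) = 3919314.02 in³
x̄ = 2577377.35 / 34219.98 = 75.32 in
ȳ = 3919314.02 / 34219.98 = 114.53 in

x̄ = 75.32 in, ȳ = 114.53 in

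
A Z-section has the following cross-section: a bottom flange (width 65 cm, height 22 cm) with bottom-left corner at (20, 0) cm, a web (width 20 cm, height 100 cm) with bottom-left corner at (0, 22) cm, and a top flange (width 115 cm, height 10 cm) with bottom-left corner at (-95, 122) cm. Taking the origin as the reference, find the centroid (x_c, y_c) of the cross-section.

x_c = 11.34 cm, y_c = 66.76 cm

bottom flange: A = 65 × 22 = 1430.00, centroid at (52.50, 11.00).
web: A = 20 × 100 = 2000.00, centroid at (10.00, 72.00).
top flange: A = 115 × 10 = 1150.00, centroid at (-37.50, 127.00).
ΣA = 4580.00 cm²
ΣAx_c = (1430.00)(52.50) + (2000.00)(10.00) + (1150.00)(-37.50) = 51950.00 cm³
ΣAy_c = (1430.00)(11.00) + (2000.00)(72.00) + (1150.00)(127.00) = 305780.00 cm³
x_c = 51950.00 / 4580.00 = 11.34 cm
y_c = 305780.00 / 4580.00 = 66.76 cm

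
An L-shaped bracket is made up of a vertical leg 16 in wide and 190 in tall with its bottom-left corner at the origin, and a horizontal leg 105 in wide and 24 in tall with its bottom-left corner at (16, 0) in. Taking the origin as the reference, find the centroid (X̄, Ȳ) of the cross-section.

X̄ = 35.42 in, Ȳ = 57.38 in

Part | A | x̄ᵢ | ȳᵢ | A·x̄ᵢ | A·ȳᵢ
vertical leg | 3040.00 | 8.00 | 95.00 | 24320.00 | 288800.00
horizontal leg | 2520.00 | 68.50 | 12.00 | 172620.00 | 30240.00
Σ | 5560.00 |  |  | 196940.00 | 319040.00
X̄ = 196940.00 / 5560.00 = 35.42 in
Ȳ = 319040.00 / 5560.00 = 57.38 in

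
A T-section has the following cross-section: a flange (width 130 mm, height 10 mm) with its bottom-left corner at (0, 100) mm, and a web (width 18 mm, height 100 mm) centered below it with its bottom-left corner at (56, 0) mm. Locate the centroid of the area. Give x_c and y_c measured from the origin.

x_c = 65.00 mm, y_c = 73.06 mm

web: A = 18 × 100 = 1800.00, centroid at (65.00, 50.00).
flange: A = 130 × 10 = 1300.00, centroid at (65.00, 105.00).
ΣA = 3100.00 mm²
ΣAx_c = (1800.00)(65.00) + (1300.00)(65.00) = 201500.00 mm³
ΣAy_c = (1800.00)(50.00) + (1300.00)(105.00) = 226500.00 mm³
x_c = 201500.00 / 3100.00 = 65.00 mm
y_c = 226500.00 / 3100.00 = 73.06 mm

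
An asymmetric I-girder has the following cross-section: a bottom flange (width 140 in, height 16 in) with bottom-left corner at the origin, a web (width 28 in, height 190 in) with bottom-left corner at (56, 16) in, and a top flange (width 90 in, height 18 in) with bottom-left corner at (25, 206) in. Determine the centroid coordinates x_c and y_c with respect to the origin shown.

x_c = 70.00 in, y_c = 104.22 in

bottom flange: A = 140 × 16 = 2240.00, centroid at (70.00, 8.00).
web: A = 28 × 190 = 5320.00, centroid at (70.00, 111.00).
top flange: A = 90 × 18 = 1620.00, centroid at (70.00, 215.00).
ΣA = 9180.00 in², ΣAx_c = 642600.00 in³, ΣAy_c = 956740.00 in³.
x_c = 642600.00/9180.00 = 70.00 in; y_c = 956740.00/9180.00 = 104.22 in.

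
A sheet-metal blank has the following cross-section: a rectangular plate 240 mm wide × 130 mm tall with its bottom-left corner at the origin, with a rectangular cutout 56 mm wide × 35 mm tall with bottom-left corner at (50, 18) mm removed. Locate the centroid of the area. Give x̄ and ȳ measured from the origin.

x̄ = 122.82 mm, ȳ = 66.98 mm

plate: A = 240 × 130 = 31200.00, centroid at (120.00, 65.00).
hole: A = −(56 × 35) = -1960.00, centroid at (78.00, 35.50).
ΣA = 29240.00 mm², ΣAx̄ = 3591120.00 mm³, ΣAȳ = 1958420.00 mm³.
x̄ = 3591120.00/29240.00 = 122.82 mm; ȳ = 1958420.00/29240.00 = 66.98 mm.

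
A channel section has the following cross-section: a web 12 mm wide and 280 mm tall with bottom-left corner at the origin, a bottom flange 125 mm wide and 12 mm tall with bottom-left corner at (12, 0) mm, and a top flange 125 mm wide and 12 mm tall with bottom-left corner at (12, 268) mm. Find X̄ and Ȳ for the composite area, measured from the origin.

web: A = 12 × 280 = 3360.00, centroid at (6.00, 140.00).
bottom flange: A = 125 × 12 = 1500.00, centroid at (74.50, 6.00).
top flange: A = 125 × 12 = 1500.00, centroid at (74.50, 274.00).
ΣA = 6360.00 mm²
ΣAX̄ = (3360.00)(6.00) + (1500.00)(74.50) + (1500.00)(74.50) = 243660.00 mm³
ΣAȲ = (3360.00)(140.00) + (1500.00)(6.00) + (1500.00)(274.00) = 890400.00 mm³
X̄ = 243660.00 / 6360.00 = 38.31 mm
Ȳ = 890400.00 / 6360.00 = 140.00 mm

X̄ = 38.31 mm, Ȳ = 140.00 mm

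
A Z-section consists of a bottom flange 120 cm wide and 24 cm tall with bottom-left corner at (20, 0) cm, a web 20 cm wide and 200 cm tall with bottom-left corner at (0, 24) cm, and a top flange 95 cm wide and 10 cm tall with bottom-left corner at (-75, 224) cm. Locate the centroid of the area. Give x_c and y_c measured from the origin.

x_c = 31.20 cm, y_c = 95.54 cm

bottom flange: A = 120 × 24 = 2880.00, centroid at (80.00, 12.00).
web: A = 20 × 200 = 4000.00, centroid at (10.00, 124.00).
top flange: A = 95 × 10 = 950.00, centroid at (-27.50, 229.00).
ΣA = 7830.00 cm², ΣAx_c = 244275.00 cm³, ΣAy_c = 748110.00 cm³.
x_c = 244275.00/7830.00 = 31.20 cm; y_c = 748110.00/7830.00 = 95.54 cm.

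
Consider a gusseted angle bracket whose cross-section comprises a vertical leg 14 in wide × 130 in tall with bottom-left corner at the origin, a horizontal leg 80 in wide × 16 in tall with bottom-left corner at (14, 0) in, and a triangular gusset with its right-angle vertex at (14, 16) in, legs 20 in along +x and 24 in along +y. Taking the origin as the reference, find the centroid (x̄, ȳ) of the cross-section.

vertical leg: A = 14 × 130 = 1820.00, centroid at (7.00, 65.00).
horizontal leg: A = 80 × 16 = 1280.00, centroid at (54.00, 8.00).
gusset: A = ½·20·24 = 240.00, centroid at (20.67, 24.00).
ΣA = 3340.00 in², ΣAx̄ = 86820.00 in³, ΣAȳ = 134300.00 in³.
x̄ = 86820.00/3340.00 = 25.99 in; ȳ = 134300.00/3340.00 = 40.21 in.

x̄ = 25.99 in, ȳ = 40.21 in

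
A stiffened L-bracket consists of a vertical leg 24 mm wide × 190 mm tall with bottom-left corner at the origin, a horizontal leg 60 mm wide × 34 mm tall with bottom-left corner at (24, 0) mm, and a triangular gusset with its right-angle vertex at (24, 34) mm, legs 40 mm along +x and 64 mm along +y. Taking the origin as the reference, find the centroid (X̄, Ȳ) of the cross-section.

vertical leg: A = 24 × 190 = 4560.00, centroid at (12.00, 95.00).
horizontal leg: A = 60 × 34 = 2040.00, centroid at (54.00, 17.00).
gusset: A = ½·40·64 = 1280.00, centroid at (37.33, 55.33).
ΣA = 7880.00 mm², ΣAX̄ = 212666.67 mm³, ΣAȲ = 538706.67 mm³.
X̄ = 212666.67/7880.00 = 26.99 mm; Ȳ = 538706.67/7880.00 = 68.36 mm.

X̄ = 26.99 mm, Ȳ = 68.36 mm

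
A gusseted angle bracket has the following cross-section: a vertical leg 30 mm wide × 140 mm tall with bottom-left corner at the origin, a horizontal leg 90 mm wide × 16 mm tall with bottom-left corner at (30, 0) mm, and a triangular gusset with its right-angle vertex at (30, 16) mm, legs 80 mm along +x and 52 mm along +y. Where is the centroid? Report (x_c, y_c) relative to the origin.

vertical leg: A = 30 × 140 = 4200.00, centroid at (15.00, 70.00).
horizontal leg: A = 90 × 16 = 1440.00, centroid at (75.00, 8.00).
gusset: A = ½·80·52 = 2080.00, centroid at (56.67, 33.33).
ΣA = 7720.00 mm², ΣAx_c = 288866.67 mm³, ΣAy_c = 374853.33 mm³.
x_c = 288866.67/7720.00 = 37.42 mm; y_c = 374853.33/7720.00 = 48.56 mm.

x_c = 37.42 mm, y_c = 48.56 mm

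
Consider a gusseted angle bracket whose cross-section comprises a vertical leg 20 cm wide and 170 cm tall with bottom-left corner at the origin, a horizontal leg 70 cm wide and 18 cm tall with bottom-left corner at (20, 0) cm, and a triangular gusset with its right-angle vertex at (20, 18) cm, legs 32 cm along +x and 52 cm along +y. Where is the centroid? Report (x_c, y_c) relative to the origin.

x_c = 23.45 cm, y_c = 60.04 cm

vertical leg: A = 20 × 170 = 3400.00, centroid at (10.00, 85.00).
horizontal leg: A = 70 × 18 = 1260.00, centroid at (55.00, 9.00).
gusset: A = ½·32·52 = 832.00, centroid at (30.67, 35.33).
ΣA = 5492.00 cm²
ΣAx_c = (3400.00)(10.00) + (1260.00)(55.00) + (832.00)(30.67) = 128814.67 cm³
ΣAy_c = (3400.00)(85.00) + (1260.00)(9.00) + (832.00)(35.33) = 329737.33 cm³
x_c = 128814.67 / 5492.00 = 23.45 cm
y_c = 329737.33 / 5492.00 = 60.04 cm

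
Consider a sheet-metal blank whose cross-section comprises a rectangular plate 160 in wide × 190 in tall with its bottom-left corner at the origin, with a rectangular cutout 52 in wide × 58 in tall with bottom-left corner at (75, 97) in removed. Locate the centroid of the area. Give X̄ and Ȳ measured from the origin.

plate: A = 160 × 190 = 30400.00, centroid at (80.00, 95.00).
hole: A = −(52 × 58) = -3016.00, centroid at (101.00, 126.00).
ΣA = 27384.00 in², ΣAX̄ = 2127384.00 in³, ΣAȲ = 2507984.00 in³.
X̄ = 2127384.00/27384.00 = 77.69 in; Ȳ = 2507984.00/27384.00 = 91.59 in.

X̄ = 77.69 in, Ȳ = 91.59 in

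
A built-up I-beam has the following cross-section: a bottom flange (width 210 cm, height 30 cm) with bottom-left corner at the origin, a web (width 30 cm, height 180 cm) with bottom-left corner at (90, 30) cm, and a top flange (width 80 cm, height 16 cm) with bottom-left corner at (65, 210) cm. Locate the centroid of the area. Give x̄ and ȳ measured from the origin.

x̄ = 105.00 cm, ȳ = 78.70 cm

bottom flange: A = 210 × 30 = 6300.00, centroid at (105.00, 15.00).
web: A = 30 × 180 = 5400.00, centroid at (105.00, 120.00).
top flange: A = 80 × 16 = 1280.00, centroid at (105.00, 218.00).
ΣA = 12980.00 cm²
ΣAx̄ = (6300.00)(105.00) + (5400.00)(105.00) + (1280.00)(105.00) = 1362900.00 cm³
ΣAȳ = (6300.00)(15.00) + (5400.00)(120.00) + (1280.00)(218.00) = 1021540.00 cm³
x̄ = 1362900.00 / 12980.00 = 105.00 cm
ȳ = 1021540.00 / 12980.00 = 78.70 cm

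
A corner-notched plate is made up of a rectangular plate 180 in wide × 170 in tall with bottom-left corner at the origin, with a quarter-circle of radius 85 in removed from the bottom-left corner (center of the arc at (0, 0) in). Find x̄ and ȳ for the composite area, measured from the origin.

x̄ = 102.28 in, ȳ = 96.14 in

Part | A | x̄ᵢ | ȳᵢ | A·x̄ᵢ | A·ȳᵢ
plate | 30600.00 | 90.00 | 85.00 | 2754000.00 | 2601000.00
removed quarter-circle | -5674.50 | 36.08 | 36.08 | -204708.33 | -204708.33
Σ | 24925.50 |  |  | 2549291.67 | 2396291.67
x̄ = 2549291.67 / 24925.50 = 102.28 in
ȳ = 2396291.67 / 24925.50 = 96.14 in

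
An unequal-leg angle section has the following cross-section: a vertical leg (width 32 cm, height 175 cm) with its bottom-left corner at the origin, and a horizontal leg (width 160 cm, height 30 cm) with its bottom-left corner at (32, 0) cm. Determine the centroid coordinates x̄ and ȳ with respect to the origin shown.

x̄ = 60.31 cm, ȳ = 54.04 cm

vertical leg: A = 32 × 175 = 5600.00, centroid at (16.00, 87.50).
horizontal leg: A = 160 × 30 = 4800.00, centroid at (112.00, 15.00).
ΣA = 10400.00 cm², ΣAx̄ = 627200.00 cm³, ΣAȳ = 562000.00 cm³.
x̄ = 627200.00/10400.00 = 60.31 cm; ȳ = 562000.00/10400.00 = 54.04 cm.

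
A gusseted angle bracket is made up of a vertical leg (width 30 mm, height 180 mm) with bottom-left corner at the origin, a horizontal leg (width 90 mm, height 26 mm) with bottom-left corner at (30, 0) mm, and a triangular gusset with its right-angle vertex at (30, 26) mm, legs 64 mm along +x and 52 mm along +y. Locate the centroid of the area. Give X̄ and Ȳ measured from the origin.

Part | A | x̄ᵢ | ȳᵢ | A·x̄ᵢ | A·ȳᵢ
vertical leg | 5400.00 | 15.00 | 90.00 | 81000.00 | 486000.00
horizontal leg | 2340.00 | 75.00 | 13.00 | 175500.00 | 30420.00
gusset | 1664.00 | 51.33 | 43.33 | 85418.67 | 72106.67
Σ | 9404.00 |  |  | 341918.67 | 588526.67
X̄ = 341918.67 / 9404.00 = 36.36 mm
Ȳ = 588526.67 / 9404.00 = 62.58 mm

X̄ = 36.36 mm, Ȳ = 62.58 mm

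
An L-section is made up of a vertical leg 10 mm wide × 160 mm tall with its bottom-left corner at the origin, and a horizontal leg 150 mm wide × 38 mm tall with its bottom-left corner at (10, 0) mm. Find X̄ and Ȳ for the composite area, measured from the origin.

vertical leg: A = 10 × 160 = 1600.00, centroid at (5.00, 80.00).
horizontal leg: A = 150 × 38 = 5700.00, centroid at (85.00, 19.00).
ΣA = 7300.00 mm²
ΣAX̄ = (1600.00)(5.00) + (5700.00)(85.00) = 492500.00 mm³
ΣAȲ = (1600.00)(80.00) + (5700.00)(19.00) = 236300.00 mm³
X̄ = 492500.00 / 7300.00 = 67.47 mm
Ȳ = 236300.00 / 7300.00 = 32.37 mm

X̄ = 67.47 mm, Ȳ = 32.37 mm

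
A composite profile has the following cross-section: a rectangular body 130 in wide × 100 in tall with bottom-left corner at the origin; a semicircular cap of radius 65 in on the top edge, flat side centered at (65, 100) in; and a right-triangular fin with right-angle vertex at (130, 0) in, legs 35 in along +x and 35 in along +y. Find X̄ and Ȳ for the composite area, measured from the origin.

X̄ = 67.32 in, Ȳ = 74.27 in

rectangular body: A = 130 × 100 = 13000.00, centroid at (65.00, 50.00).
semicircular top: A = ½π·65² = 6636.61, centroid at (65.00, 127.59).
triangular fin: A = ½·35·35 = 612.50, centroid at (141.67, 11.67).
ΣA = 20249.11 in²
ΣAX̄ = (13000.00)(65.00) + (6636.61)(65.00) + (612.50)(141.67) = 1363150.77 in³
ΣAȲ = (13000.00)(50.00) + (6636.61)(127.59) + (612.50)(11.67) = 1503890.61 in³
X̄ = 1363150.77 / 20249.11 = 67.32 in
Ȳ = 1503890.61 / 20249.11 = 74.27 in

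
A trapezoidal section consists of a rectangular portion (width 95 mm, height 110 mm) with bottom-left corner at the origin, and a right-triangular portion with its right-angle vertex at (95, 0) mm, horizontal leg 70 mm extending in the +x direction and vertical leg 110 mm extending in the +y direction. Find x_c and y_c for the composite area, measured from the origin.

Part | A | x̄ᵢ | ȳᵢ | A·x̄ᵢ | A·ȳᵢ
rectangular portion | 10450.00 | 47.50 | 55.00 | 496375.00 | 574750.00
triangular portion | 3850.00 | 118.33 | 36.67 | 455583.33 | 141166.67
Σ | 14300.00 |  |  | 951958.33 | 715916.67
x_c = 951958.33 / 14300.00 = 66.57 mm
y_c = 715916.67 / 14300.00 = 50.06 mm

x_c = 66.57 mm, y_c = 50.06 mm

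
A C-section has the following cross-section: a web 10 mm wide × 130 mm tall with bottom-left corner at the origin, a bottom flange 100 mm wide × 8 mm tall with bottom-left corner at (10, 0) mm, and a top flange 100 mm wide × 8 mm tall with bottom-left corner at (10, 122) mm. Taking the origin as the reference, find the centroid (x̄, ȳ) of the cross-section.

x̄ = 35.34 mm, ȳ = 65.00 mm

web: A = 10 × 130 = 1300.00, centroid at (5.00, 65.00).
bottom flange: A = 100 × 8 = 800.00, centroid at (60.00, 4.00).
top flange: A = 100 × 8 = 800.00, centroid at (60.00, 126.00).
ΣA = 2900.00 mm², ΣAx̄ = 102500.00 mm³, ΣAȳ = 188500.00 mm³.
x̄ = 102500.00/2900.00 = 35.34 mm; ȳ = 188500.00/2900.00 = 65.00 mm.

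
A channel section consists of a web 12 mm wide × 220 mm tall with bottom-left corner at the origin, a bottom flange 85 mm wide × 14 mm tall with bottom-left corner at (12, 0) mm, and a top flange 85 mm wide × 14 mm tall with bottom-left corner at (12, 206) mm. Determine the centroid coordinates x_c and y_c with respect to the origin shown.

x_c = 28.99 mm, y_c = 110.00 mm

web: A = 12 × 220 = 2640.00, centroid at (6.00, 110.00).
bottom flange: A = 85 × 14 = 1190.00, centroid at (54.50, 7.00).
top flange: A = 85 × 14 = 1190.00, centroid at (54.50, 213.00).
ΣA = 5020.00 mm², ΣAx_c = 145550.00 mm³, ΣAy_c = 552200.00 mm³.
x_c = 145550.00/5020.00 = 28.99 mm; y_c = 552200.00/5020.00 = 110.00 mm.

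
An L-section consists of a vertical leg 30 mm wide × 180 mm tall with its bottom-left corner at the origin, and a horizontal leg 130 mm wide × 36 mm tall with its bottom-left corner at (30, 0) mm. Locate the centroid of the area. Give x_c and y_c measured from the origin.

vertical leg: A = 30 × 180 = 5400.00, centroid at (15.00, 90.00).
horizontal leg: A = 130 × 36 = 4680.00, centroid at (95.00, 18.00).
ΣA = 10080.00 mm², ΣAx_c = 525600.00 mm³, ΣAy_c = 570240.00 mm³.
x_c = 525600.00/10080.00 = 52.14 mm; y_c = 570240.00/10080.00 = 56.57 mm.

x_c = 52.14 mm, y_c = 56.57 mm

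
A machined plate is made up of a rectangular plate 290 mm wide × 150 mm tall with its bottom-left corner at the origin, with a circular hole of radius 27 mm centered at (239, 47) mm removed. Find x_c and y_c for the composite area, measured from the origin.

Part | A | x̄ᵢ | ȳᵢ | A·x̄ᵢ | A·ȳᵢ
plate | 43500.00 | 145.00 | 75.00 | 6307500.00 | 3262500.00
hole | -2290.22 | 239.00 | 47.00 | -547362.83 | -107640.39
Σ | 41209.78 |  |  | 5760137.17 | 3154859.61
x_c = 5760137.17 / 41209.78 = 139.78 mm
y_c = 3154859.61 / 41209.78 = 76.56 mm

x_c = 139.78 mm, y_c = 76.56 mm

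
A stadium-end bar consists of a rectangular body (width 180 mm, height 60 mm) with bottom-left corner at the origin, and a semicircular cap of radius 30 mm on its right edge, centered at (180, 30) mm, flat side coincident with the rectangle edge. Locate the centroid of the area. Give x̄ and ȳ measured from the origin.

rectangular body: A = 180 × 60 = 10800.00, centroid at (90.00, 30.00).
semicircular end: A = ½π·30² = 1413.72, centroid at (192.73, 30.00).
ΣA = 12213.72 mm², ΣAx̄ = 1244469.00 mm³, ΣAȳ = 366411.50 mm³.
x̄ = 1244469.00/12213.72 = 101.89 mm; ȳ = 366411.50/12213.72 = 30.00 mm.

x̄ = 101.89 mm, ȳ = 30.00 mm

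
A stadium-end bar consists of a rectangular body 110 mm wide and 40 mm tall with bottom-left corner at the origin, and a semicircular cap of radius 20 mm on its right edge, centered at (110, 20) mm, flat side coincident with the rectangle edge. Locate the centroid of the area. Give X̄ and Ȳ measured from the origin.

rectangular body: A = 110 × 40 = 4400.00, centroid at (55.00, 20.00).
semicircular end: A = ½π·20² = 628.32, centroid at (118.49, 20.00).
ΣA = 5028.32 mm²
ΣAX̄ = (4400.00)(55.00) + (628.32)(118.49) = 316448.37 mm³
ΣAȲ = (4400.00)(20.00) + (628.32)(20.00) = 100566.37 mm³
X̄ = 316448.37 / 5028.32 = 62.93 mm
Ȳ = 100566.37 / 5028.32 = 20.00 mm

X̄ = 62.93 mm, Ȳ = 20.00 mm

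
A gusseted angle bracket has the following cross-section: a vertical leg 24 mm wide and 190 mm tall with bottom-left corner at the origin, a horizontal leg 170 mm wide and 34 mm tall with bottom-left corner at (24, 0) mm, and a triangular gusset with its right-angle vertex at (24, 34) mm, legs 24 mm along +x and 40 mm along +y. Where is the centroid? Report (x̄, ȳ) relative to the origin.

x̄ = 64.70 mm, ȳ = 51.22 mm

Part | A | x̄ᵢ | ȳᵢ | A·x̄ᵢ | A·ȳᵢ
vertical leg | 4560.00 | 12.00 | 95.00 | 54720.00 | 433200.00
horizontal leg | 5780.00 | 109.00 | 17.00 | 630020.00 | 98260.00
gusset | 480.00 | 32.00 | 47.33 | 15360.00 | 22720.00
Σ | 10820.00 |  |  | 700100.00 | 554180.00
x̄ = 700100.00 / 10820.00 = 64.70 mm
ȳ = 554180.00 / 10820.00 = 51.22 mm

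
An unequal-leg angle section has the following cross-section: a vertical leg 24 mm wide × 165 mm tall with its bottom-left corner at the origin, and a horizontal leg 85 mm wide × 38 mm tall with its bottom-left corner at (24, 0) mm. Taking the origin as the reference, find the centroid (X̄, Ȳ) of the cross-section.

vertical leg: A = 24 × 165 = 3960.00, centroid at (12.00, 82.50).
horizontal leg: A = 85 × 38 = 3230.00, centroid at (66.50, 19.00).
ΣA = 7190.00 mm²
ΣAX̄ = (3960.00)(12.00) + (3230.00)(66.50) = 262315.00 mm³
ΣAȲ = (3960.00)(82.50) + (3230.00)(19.00) = 388070.00 mm³
X̄ = 262315.00 / 7190.00 = 36.48 mm
Ȳ = 388070.00 / 7190.00 = 53.97 mm

X̄ = 36.48 mm, Ȳ = 53.97 mm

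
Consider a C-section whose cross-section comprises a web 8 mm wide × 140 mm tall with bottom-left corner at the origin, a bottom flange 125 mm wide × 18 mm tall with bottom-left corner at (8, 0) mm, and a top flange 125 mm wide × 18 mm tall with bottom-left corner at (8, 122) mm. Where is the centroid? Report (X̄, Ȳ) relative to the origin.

web: A = 8 × 140 = 1120.00, centroid at (4.00, 70.00).
bottom flange: A = 125 × 18 = 2250.00, centroid at (70.50, 9.00).
top flange: A = 125 × 18 = 2250.00, centroid at (70.50, 131.00).
ΣA = 5620.00 mm²
ΣAX̄ = (1120.00)(4.00) + (2250.00)(70.50) + (2250.00)(70.50) = 321730.00 mm³
ΣAȲ = (1120.00)(70.00) + (2250.00)(9.00) + (2250.00)(131.00) = 393400.00 mm³
X̄ = 321730.00 / 5620.00 = 57.25 mm
Ȳ = 393400.00 / 5620.00 = 70.00 mm

X̄ = 57.25 mm, Ȳ = 70.00 mm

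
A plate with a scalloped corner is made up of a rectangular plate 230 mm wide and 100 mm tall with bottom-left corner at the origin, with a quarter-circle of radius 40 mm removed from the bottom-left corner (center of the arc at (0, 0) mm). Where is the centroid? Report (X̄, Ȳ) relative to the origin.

Part | A | x̄ᵢ | ȳᵢ | A·x̄ᵢ | A·ȳᵢ
plate | 23000.00 | 115.00 | 50.00 | 2645000.00 | 1150000.00
removed quarter-circle | -1256.64 | 16.98 | 16.98 | -21333.33 | -21333.33
Σ | 21743.36 |  |  | 2623666.67 | 1128666.67
X̄ = 2623666.67 / 21743.36 = 120.67 mm
Ȳ = 1128666.67 / 21743.36 = 51.91 mm

X̄ = 120.67 mm, Ȳ = 51.91 mm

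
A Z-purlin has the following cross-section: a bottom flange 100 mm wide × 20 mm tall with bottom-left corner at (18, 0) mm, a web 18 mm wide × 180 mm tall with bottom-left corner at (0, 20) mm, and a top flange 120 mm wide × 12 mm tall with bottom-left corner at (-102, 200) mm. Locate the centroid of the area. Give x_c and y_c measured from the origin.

x_c = 15.67 mm, y_c = 100.75 mm

bottom flange: A = 100 × 20 = 2000.00, centroid at (68.00, 10.00).
web: A = 18 × 180 = 3240.00, centroid at (9.00, 110.00).
top flange: A = 120 × 12 = 1440.00, centroid at (-42.00, 206.00).
ΣA = 6680.00 mm², ΣAx_c = 104680.00 mm³, ΣAy_c = 673040.00 mm³.
x_c = 104680.00/6680.00 = 15.67 mm; y_c = 673040.00/6680.00 = 100.75 mm.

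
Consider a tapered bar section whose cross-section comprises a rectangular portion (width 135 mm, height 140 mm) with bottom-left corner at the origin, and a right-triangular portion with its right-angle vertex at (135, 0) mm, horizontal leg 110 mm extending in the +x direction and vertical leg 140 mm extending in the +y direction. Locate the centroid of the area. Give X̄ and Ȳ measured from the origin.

rectangular portion: A = 135 × 140 = 18900.00, centroid at (67.50, 70.00).
triangular portion: A = ½·110·140 = 7700.00, centroid at (171.67, 46.67).
ΣA = 26600.00 mm²
ΣAX̄ = (18900.00)(67.50) + (7700.00)(171.67) = 2597583.33 mm³
ΣAȲ = (18900.00)(70.00) + (7700.00)(46.67) = 1682333.33 mm³
X̄ = 2597583.33 / 26600.00 = 97.65 mm
Ȳ = 1682333.33 / 26600.00 = 63.25 mm

X̄ = 97.65 mm, Ȳ = 63.25 mm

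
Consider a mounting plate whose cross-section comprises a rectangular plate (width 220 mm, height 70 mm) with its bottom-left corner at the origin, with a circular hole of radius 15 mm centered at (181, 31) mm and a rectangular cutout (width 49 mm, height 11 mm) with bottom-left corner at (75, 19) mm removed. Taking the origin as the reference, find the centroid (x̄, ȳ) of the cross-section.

x̄ = 106.85 mm, ȳ = 35.60 mm

plate: A = 220 × 70 = 15400.00, centroid at (110.00, 35.00).
hole 1: A = −π·15² = -706.86, centroid at (181.00, 31.00).
hole 2: A = −(49 × 11) = -539.00, centroid at (99.50, 24.50).
ΣA = 14154.14 mm²
ΣAx̄ = (15400.00)(110.00) + (-706.86)(181.00) + (-539.00)(99.50) = 1512428.14 mm³
ΣAȳ = (15400.00)(35.00) + (-706.86)(31.00) + (-539.00)(24.50) = 503881.89 mm³
x̄ = 1512428.14 / 14154.14 = 106.85 mm
ȳ = 503881.89 / 14154.14 = 35.60 mm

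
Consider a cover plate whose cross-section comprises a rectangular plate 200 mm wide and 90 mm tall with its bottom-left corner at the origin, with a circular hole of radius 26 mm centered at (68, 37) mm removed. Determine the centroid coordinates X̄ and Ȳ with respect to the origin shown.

X̄ = 104.28 mm, Ȳ = 46.07 mm

plate: A = 200 × 90 = 18000.00, centroid at (100.00, 45.00).
hole: A = −π·26² = -2123.72, centroid at (68.00, 37.00).
ΣA = 15876.28 mm², ΣAX̄ = 1655587.27 mm³, ΣAȲ = 731422.48 mm³.
X̄ = 1655587.27/15876.28 = 104.28 mm; Ȳ = 731422.48/15876.28 = 46.07 mm.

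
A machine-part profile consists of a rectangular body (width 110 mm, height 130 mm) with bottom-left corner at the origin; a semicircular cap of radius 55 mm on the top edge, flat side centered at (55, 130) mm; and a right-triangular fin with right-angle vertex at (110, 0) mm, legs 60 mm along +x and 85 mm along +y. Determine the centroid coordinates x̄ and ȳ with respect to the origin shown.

rectangular body: A = 110 × 130 = 14300.00, centroid at (55.00, 65.00).
semicircular top: A = ½π·55² = 4751.66, centroid at (55.00, 153.34).
triangular fin: A = ½·60·85 = 2550.00, centroid at (130.00, 28.33).
ΣA = 21601.66 mm²
ΣAx̄ = (14300.00)(55.00) + (4751.66)(55.00) + (2550.00)(130.00) = 1379341.24 mm³
ΣAȳ = (14300.00)(65.00) + (4751.66)(153.34) + (2550.00)(28.33) = 1730382.32 mm³
x̄ = 1379341.24 / 21601.66 = 63.85 mm
ȳ = 1730382.32 / 21601.66 = 80.10 mm

x̄ = 63.85 mm, ȳ = 80.10 mm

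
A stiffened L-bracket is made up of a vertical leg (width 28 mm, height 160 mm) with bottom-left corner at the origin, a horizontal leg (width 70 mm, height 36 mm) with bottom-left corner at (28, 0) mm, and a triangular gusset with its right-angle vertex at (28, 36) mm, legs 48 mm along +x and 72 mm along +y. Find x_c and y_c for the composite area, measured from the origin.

x_c = 34.09 mm, y_c = 58.14 mm

vertical leg: A = 28 × 160 = 4480.00, centroid at (14.00, 80.00).
horizontal leg: A = 70 × 36 = 2520.00, centroid at (63.00, 18.00).
gusset: A = ½·48·72 = 1728.00, centroid at (44.00, 60.00).
ΣA = 8728.00 mm²
ΣAx_c = (4480.00)(14.00) + (2520.00)(63.00) + (1728.00)(44.00) = 297512.00 mm³
ΣAy_c = (4480.00)(80.00) + (2520.00)(18.00) + (1728.00)(60.00) = 507440.00 mm³
x_c = 297512.00 / 8728.00 = 34.09 mm
y_c = 507440.00 / 8728.00 = 58.14 mm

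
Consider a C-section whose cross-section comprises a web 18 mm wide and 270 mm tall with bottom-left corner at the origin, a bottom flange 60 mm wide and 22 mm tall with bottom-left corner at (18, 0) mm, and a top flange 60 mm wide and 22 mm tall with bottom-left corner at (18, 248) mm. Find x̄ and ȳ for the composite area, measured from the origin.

x̄ = 22.73 mm, ȳ = 135.00 mm

web: A = 18 × 270 = 4860.00, centroid at (9.00, 135.00).
bottom flange: A = 60 × 22 = 1320.00, centroid at (48.00, 11.00).
top flange: A = 60 × 22 = 1320.00, centroid at (48.00, 259.00).
ΣA = 7500.00 mm², ΣAx̄ = 170460.00 mm³, ΣAȳ = 1012500.00 mm³.
x̄ = 170460.00/7500.00 = 22.73 mm; ȳ = 1012500.00/7500.00 = 135.00 mm.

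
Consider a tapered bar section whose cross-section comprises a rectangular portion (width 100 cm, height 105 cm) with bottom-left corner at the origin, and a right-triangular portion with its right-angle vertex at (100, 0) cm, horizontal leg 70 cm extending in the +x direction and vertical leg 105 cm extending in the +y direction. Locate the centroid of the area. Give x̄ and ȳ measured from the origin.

rectangular portion: A = 100 × 105 = 10500.00, centroid at (50.00, 52.50).
triangular portion: A = ½·70·105 = 3675.00, centroid at (123.33, 35.00).
ΣA = 14175.00 cm², ΣAx̄ = 978250.00 cm³, ΣAȳ = 679875.00 cm³.
x̄ = 978250.00/14175.00 = 69.01 cm; ȳ = 679875.00/14175.00 = 47.96 cm.

x̄ = 69.01 cm, ȳ = 47.96 cm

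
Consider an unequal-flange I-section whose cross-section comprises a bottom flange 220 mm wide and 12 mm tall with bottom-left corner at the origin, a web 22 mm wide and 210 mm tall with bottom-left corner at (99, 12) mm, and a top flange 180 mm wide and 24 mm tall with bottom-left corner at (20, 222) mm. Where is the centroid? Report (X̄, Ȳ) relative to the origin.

bottom flange: A = 220 × 12 = 2640.00, centroid at (110.00, 6.00).
web: A = 22 × 210 = 4620.00, centroid at (110.00, 117.00).
top flange: A = 180 × 24 = 4320.00, centroid at (110.00, 234.00).
ΣA = 11580.00 mm²
ΣAX̄ = (2640.00)(110.00) + (4620.00)(110.00) + (4320.00)(110.00) = 1273800.00 mm³
ΣAȲ = (2640.00)(6.00) + (4620.00)(117.00) + (4320.00)(234.00) = 1567260.00 mm³
X̄ = 1273800.00 / 11580.00 = 110.00 mm
Ȳ = 1567260.00 / 11580.00 = 135.34 mm

X̄ = 110.00 mm, Ȳ = 135.34 mm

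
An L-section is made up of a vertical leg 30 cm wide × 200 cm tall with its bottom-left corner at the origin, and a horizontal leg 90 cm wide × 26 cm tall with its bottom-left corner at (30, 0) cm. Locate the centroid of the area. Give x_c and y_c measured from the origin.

vertical leg: A = 30 × 200 = 6000.00, centroid at (15.00, 100.00).
horizontal leg: A = 90 × 26 = 2340.00, centroid at (75.00, 13.00).
ΣA = 8340.00 cm²
ΣAx_c = (6000.00)(15.00) + (2340.00)(75.00) = 265500.00 cm³
ΣAy_c = (6000.00)(100.00) + (2340.00)(13.00) = 630420.00 cm³
x_c = 265500.00 / 8340.00 = 31.83 cm
y_c = 630420.00 / 8340.00 = 75.59 cm

x_c = 31.83 cm, y_c = 75.59 cm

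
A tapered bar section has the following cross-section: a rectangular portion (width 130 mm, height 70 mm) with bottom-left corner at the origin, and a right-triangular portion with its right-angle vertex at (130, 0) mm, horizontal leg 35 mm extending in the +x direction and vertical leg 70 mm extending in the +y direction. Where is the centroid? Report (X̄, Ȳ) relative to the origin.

X̄ = 74.10 mm, Ȳ = 33.62 mm

Part | A | x̄ᵢ | ȳᵢ | A·x̄ᵢ | A·ȳᵢ
rectangular portion | 9100.00 | 65.00 | 35.00 | 591500.00 | 318500.00
triangular portion | 1225.00 | 141.67 | 23.33 | 173541.67 | 28583.33
Σ | 10325.00 |  |  | 765041.67 | 347083.33
X̄ = 765041.67 / 10325.00 = 74.10 mm
Ȳ = 347083.33 / 10325.00 = 33.62 mm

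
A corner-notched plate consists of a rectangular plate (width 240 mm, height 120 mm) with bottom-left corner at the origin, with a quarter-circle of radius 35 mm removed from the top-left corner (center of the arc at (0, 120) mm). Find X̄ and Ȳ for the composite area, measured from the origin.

plate: A = 240 × 120 = 28800.00, centroid at (120.00, 60.00).
removed quarter-circle: A = −¼π·35² = -962.11, centroid at (14.85, 105.15).
ΣA = 27837.89 mm²
ΣAX̄ = (28800.00)(120.00) + (-962.11)(14.85) = 3441708.33 mm³
ΣAȲ = (28800.00)(60.00) + (-962.11)(105.15) = 1626838.14 mm³
X̄ = 3441708.33 / 27837.89 = 123.63 mm
Ȳ = 1626838.14 / 27837.89 = 58.44 mm

X̄ = 123.63 mm, Ȳ = 58.44 mm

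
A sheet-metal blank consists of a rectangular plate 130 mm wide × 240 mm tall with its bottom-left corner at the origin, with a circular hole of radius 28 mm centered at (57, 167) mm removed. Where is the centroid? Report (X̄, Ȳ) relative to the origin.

plate: A = 130 × 240 = 31200.00, centroid at (65.00, 120.00).
hole: A = −π·28² = -2463.01, centroid at (57.00, 167.00).
ΣA = 28736.99 mm²
ΣAX̄ = (31200.00)(65.00) + (-2463.01)(57.00) = 1887608.51 mm³
ΣAȲ = (31200.00)(120.00) + (-2463.01)(167.00) = 3332677.56 mm³
X̄ = 1887608.51 / 28736.99 = 65.69 mm
Ȳ = 3332677.56 / 28736.99 = 115.97 mm

X̄ = 65.69 mm, Ȳ = 115.97 mm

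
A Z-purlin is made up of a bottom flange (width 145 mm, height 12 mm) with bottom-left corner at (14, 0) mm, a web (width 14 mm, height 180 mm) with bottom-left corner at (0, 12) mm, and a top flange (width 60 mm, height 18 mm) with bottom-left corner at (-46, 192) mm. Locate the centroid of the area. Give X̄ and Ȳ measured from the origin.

bottom flange: A = 145 × 12 = 1740.00, centroid at (86.50, 6.00).
web: A = 14 × 180 = 2520.00, centroid at (7.00, 102.00).
top flange: A = 60 × 18 = 1080.00, centroid at (-16.00, 201.00).
ΣA = 5340.00 mm², ΣAX̄ = 150870.00 mm³, ΣAȲ = 484560.00 mm³.
X̄ = 150870.00/5340.00 = 28.25 mm; Ȳ = 484560.00/5340.00 = 90.74 mm.

X̄ = 28.25 mm, Ȳ = 90.74 mm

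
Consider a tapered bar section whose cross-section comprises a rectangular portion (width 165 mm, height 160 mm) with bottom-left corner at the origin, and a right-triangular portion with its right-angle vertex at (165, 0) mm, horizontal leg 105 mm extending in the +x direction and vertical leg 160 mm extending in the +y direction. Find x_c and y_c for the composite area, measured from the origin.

rectangular portion: A = 165 × 160 = 26400.00, centroid at (82.50, 80.00).
triangular portion: A = ½·105·160 = 8400.00, centroid at (200.00, 53.33).
ΣA = 34800.00 mm², ΣAx_c = 3858000.00 mm³, ΣAy_c = 2560000.00 mm³.
x_c = 3858000.00/34800.00 = 110.86 mm; y_c = 2560000.00/34800.00 = 73.56 mm.

x_c = 110.86 mm, y_c = 73.56 mm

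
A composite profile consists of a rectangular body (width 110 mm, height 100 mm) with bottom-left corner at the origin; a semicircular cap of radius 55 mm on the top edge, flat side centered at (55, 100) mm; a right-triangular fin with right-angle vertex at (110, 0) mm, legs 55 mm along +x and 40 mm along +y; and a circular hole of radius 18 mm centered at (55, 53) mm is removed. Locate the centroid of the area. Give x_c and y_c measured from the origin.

Part | A | x̄ᵢ | ȳᵢ | A·x̄ᵢ | A·ȳᵢ
rectangular body | 11000.00 | 55.00 | 50.00 | 605000.00 | 550000.00
semicircular top | 4751.66 | 55.00 | 123.34 | 261341.24 | 586082.56
triangular fin | 1100.00 | 128.33 | 13.33 | 141166.67 | 14666.67
hole | -1017.88 | 55.00 | 53.00 | -55983.18 | -53947.43
Σ | 15833.78 |  |  | 951524.72 | 1096801.79
x_c = 951524.72 / 15833.78 = 60.09 mm
y_c = 1096801.79 / 15833.78 = 69.27 mm

x_c = 60.09 mm, y_c = 69.27 mm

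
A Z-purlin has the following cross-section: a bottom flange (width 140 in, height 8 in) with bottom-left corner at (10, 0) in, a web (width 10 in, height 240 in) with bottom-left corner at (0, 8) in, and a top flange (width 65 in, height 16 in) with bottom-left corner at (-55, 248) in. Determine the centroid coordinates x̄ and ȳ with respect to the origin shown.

x̄ = 17.15 in, ȳ = 126.74 in

bottom flange: A = 140 × 8 = 1120.00, centroid at (80.00, 4.00).
web: A = 10 × 240 = 2400.00, centroid at (5.00, 128.00).
top flange: A = 65 × 16 = 1040.00, centroid at (-22.50, 256.00).
ΣA = 4560.00 in²
ΣAx̄ = (1120.00)(80.00) + (2400.00)(5.00) + (1040.00)(-22.50) = 78200.00 in³
ΣAȳ = (1120.00)(4.00) + (2400.00)(128.00) + (1040.00)(256.00) = 577920.00 in³
x̄ = 78200.00 / 4560.00 = 17.15 in
ȳ = 577920.00 / 4560.00 = 126.74 in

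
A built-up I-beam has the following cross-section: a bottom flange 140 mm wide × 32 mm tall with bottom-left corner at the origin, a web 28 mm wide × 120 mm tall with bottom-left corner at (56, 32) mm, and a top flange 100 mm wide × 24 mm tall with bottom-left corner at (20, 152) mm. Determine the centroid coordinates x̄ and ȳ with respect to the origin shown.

Part | A | x̄ᵢ | ȳᵢ | A·x̄ᵢ | A·ȳᵢ
bottom flange | 4480.00 | 70.00 | 16.00 | 313600.00 | 71680.00
web | 3360.00 | 70.00 | 92.00 | 235200.00 | 309120.00
top flange | 2400.00 | 70.00 | 164.00 | 168000.00 | 393600.00
Σ | 10240.00 |  |  | 716800.00 | 774400.00
x̄ = 716800.00 / 10240.00 = 70.00 mm
ȳ = 774400.00 / 10240.00 = 75.62 mm

x̄ = 70.00 mm, ȳ = 75.62 mm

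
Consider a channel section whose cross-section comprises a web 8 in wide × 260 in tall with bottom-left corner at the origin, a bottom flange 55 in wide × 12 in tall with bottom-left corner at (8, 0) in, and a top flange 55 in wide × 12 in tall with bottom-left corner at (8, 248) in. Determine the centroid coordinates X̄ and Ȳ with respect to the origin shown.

X̄ = 16.23 in, Ȳ = 130.00 in

web: A = 8 × 260 = 2080.00, centroid at (4.00, 130.00).
bottom flange: A = 55 × 12 = 660.00, centroid at (35.50, 6.00).
top flange: A = 55 × 12 = 660.00, centroid at (35.50, 254.00).
ΣA = 3400.00 in²
ΣAX̄ = (2080.00)(4.00) + (660.00)(35.50) + (660.00)(35.50) = 55180.00 in³
ΣAȲ = (2080.00)(130.00) + (660.00)(6.00) + (660.00)(254.00) = 442000.00 in³
X̄ = 55180.00 / 3400.00 = 16.23 in
Ȳ = 442000.00 / 3400.00 = 130.00 in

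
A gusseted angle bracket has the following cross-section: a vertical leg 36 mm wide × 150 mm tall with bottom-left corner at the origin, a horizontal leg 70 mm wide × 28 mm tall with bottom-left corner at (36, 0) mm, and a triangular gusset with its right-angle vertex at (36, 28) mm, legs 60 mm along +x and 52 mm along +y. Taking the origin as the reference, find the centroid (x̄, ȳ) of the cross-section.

Part | A | x̄ᵢ | ȳᵢ | A·x̄ᵢ | A·ȳᵢ
vertical leg | 5400.00 | 18.00 | 75.00 | 97200.00 | 405000.00
horizontal leg | 1960.00 | 71.00 | 14.00 | 139160.00 | 27440.00
gusset | 1560.00 | 56.00 | 45.33 | 87360.00 | 70720.00
Σ | 8920.00 |  |  | 323720.00 | 503160.00
x̄ = 323720.00 / 8920.00 = 36.29 mm
ȳ = 503160.00 / 8920.00 = 56.41 mm

x̄ = 36.29 mm, ȳ = 56.41 mm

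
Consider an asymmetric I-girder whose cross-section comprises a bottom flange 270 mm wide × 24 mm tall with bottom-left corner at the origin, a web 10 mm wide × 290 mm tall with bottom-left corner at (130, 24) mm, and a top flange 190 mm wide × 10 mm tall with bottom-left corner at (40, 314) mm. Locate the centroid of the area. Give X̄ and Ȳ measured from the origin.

X̄ = 135.00 mm, Ȳ = 104.07 mm

bottom flange: A = 270 × 24 = 6480.00, centroid at (135.00, 12.00).
web: A = 10 × 290 = 2900.00, centroid at (135.00, 169.00).
top flange: A = 190 × 10 = 1900.00, centroid at (135.00, 319.00).
ΣA = 11280.00 mm²
ΣAX̄ = (6480.00)(135.00) + (2900.00)(135.00) + (1900.00)(135.00) = 1522800.00 mm³
ΣAȲ = (6480.00)(12.00) + (2900.00)(169.00) + (1900.00)(319.00) = 1173960.00 mm³
X̄ = 1522800.00 / 11280.00 = 135.00 mm
Ȳ = 1173960.00 / 11280.00 = 104.07 mm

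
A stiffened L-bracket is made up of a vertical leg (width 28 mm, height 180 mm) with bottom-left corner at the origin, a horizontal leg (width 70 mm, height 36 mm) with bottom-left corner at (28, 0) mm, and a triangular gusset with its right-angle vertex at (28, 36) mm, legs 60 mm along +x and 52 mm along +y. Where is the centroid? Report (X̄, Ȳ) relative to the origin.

vertical leg: A = 28 × 180 = 5040.00, centroid at (14.00, 90.00).
horizontal leg: A = 70 × 36 = 2520.00, centroid at (63.00, 18.00).
gusset: A = ½·60·52 = 1560.00, centroid at (48.00, 53.33).
ΣA = 9120.00 mm²
ΣAX̄ = (5040.00)(14.00) + (2520.00)(63.00) + (1560.00)(48.00) = 304200.00 mm³
ΣAȲ = (5040.00)(90.00) + (2520.00)(18.00) + (1560.00)(53.33) = 582160.00 mm³
X̄ = 304200.00 / 9120.00 = 33.36 mm
Ȳ = 582160.00 / 9120.00 = 63.83 mm

X̄ = 33.36 mm, Ȳ = 63.83 mm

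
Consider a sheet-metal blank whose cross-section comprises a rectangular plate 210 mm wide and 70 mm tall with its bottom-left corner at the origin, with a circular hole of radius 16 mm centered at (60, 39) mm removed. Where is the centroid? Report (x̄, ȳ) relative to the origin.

x̄ = 107.60 mm, ȳ = 34.77 mm

Part | A | x̄ᵢ | ȳᵢ | A·x̄ᵢ | A·ȳᵢ
plate | 14700.00 | 105.00 | 35.00 | 1543500.00 | 514500.00
hole | -804.25 | 60.00 | 39.00 | -48254.86 | -31365.66
Σ | 13895.75 |  |  | 1495245.14 | 483134.34
x̄ = 1495245.14 / 13895.75 = 107.60 mm
ȳ = 483134.34 / 13895.75 = 34.77 mm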